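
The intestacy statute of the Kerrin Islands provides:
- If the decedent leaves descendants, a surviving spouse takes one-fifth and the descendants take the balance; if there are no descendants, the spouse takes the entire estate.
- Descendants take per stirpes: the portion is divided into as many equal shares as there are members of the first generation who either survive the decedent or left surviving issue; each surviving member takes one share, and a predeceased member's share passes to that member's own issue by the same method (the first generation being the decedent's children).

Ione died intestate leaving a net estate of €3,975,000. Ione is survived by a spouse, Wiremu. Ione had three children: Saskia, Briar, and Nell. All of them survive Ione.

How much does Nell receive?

Nell receives €1,060,000.

Wiremu takes one-fifth of €3,975,000 = €795,000. The remaining €3,180,000 passes to the descendants.
The descendants' portion (€3,180,000) is divided into 3 shares of €1,060,000: Saskia, Briar, and Nell each take €1,060,000.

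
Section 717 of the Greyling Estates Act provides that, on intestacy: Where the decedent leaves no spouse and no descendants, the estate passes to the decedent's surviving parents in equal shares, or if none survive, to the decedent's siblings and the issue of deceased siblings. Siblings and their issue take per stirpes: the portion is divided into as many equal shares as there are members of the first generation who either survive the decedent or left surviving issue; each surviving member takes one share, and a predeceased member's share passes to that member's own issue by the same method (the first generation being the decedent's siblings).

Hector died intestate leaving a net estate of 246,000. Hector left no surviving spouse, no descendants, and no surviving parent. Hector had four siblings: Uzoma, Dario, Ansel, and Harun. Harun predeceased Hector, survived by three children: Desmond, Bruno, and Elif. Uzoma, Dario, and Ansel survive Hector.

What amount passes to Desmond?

The entire 246,000 passes to the siblings and their issue.
That amount (246,000) is divided into 4 shares of 61,500: Uzoma, Dario, and Ansel each take 61,500; Harun's 61,500 share passes to Harun's issue.
Harun's share (61,500) is divided into 3 shares of 20,500: Desmond, Bruno, and Elif each take 20,500.

Desmond receives 20,500.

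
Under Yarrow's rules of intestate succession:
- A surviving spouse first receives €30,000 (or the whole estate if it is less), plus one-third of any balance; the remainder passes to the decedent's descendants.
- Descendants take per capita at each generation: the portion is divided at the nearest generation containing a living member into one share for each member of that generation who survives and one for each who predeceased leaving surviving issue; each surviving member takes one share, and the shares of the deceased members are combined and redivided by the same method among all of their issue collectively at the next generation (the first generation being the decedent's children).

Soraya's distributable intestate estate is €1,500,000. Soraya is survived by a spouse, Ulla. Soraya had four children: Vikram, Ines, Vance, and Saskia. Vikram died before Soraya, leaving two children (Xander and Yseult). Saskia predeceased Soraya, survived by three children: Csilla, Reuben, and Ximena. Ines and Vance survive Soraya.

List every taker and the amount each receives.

Ulla: €520,000; Xander: €98,000; Yseult: €98,000; Ines: €245,000; Vance: €245,000; Csilla: €98,000; Reuben: €98,000; Ximena: €98,000

Ulla first takes €30,000, leaving a balance of €1,470,000. Ulla then takes one-third of the balance (€490,000), for a total of €520,000. The remaining €980,000 passes to the descendants.
The descendants' portion (€980,000) is divided at the children's generation into 4 shares of €245,000. Ines and Vance each take €245,000. The 2 shares of the deceased (Vikram and Saskia) are combined into a pool of €490,000.
That pool (€490,000) is divided at the grandchildren's generation equally among Xander, Yseult, Csilla, Reuben, and Ximena: €98,000 each.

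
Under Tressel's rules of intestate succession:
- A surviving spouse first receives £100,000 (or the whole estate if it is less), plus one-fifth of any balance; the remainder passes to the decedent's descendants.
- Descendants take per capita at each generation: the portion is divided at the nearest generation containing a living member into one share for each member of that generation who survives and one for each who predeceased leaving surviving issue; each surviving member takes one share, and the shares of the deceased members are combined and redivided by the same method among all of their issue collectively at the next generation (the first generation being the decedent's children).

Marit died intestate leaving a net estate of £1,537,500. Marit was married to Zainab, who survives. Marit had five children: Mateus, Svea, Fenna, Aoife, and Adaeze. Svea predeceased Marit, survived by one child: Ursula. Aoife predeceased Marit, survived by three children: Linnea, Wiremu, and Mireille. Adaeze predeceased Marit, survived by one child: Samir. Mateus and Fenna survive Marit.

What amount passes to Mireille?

Mireille receives £138,000.

Zainab first takes £100,000, leaving a balance of £1,437,500. Zainab then takes one-fifth of the balance (£287,500), for a total of £387,500. The remaining £1,150,000 passes to the descendants.
The descendants' portion (£1,150,000) is divided at the children's generation into 5 shares of £230,000. Mateus and Fenna each take £230,000. The 3 shares of the deceased (Svea, Aoife, and Adaeze) are combined into a pool of £690,000.
That pool (£690,000) is divided at the grandchildren's generation equally among Ursula, Linnea, Wiremu, Mireille, and Samir: £138,000 each.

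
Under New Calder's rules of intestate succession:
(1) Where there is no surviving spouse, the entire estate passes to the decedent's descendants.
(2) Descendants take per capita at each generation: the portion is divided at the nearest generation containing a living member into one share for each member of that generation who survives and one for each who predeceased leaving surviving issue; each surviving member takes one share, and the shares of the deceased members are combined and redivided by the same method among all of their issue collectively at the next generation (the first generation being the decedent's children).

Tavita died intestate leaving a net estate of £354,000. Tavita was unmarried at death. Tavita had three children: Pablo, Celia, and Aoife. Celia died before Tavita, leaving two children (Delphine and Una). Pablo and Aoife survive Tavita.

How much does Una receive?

The entire £354,000 passes to the descendants.
That amount (£354,000) is divided at the children's generation into 3 shares of £118,000. Pablo and Aoife each take £118,000. The remaining share for the deceased Celia (£118,000) is carried to the next generation.
That pool (£118,000) is divided at the grandchildren's generation equally among Delphine and Una: £59,000 each.

Una receives £59,000.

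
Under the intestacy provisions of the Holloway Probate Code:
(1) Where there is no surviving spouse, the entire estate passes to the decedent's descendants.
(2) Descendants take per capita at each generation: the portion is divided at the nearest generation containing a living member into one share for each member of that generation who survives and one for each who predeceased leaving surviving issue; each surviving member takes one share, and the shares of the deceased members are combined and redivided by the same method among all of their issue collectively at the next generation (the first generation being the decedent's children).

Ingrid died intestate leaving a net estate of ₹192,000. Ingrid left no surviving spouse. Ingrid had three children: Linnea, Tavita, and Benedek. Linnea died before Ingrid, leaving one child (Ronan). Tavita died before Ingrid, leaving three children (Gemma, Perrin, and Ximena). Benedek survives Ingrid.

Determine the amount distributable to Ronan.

Ronan receives ₹32,000.

The entire ₹192,000 passes to the descendants.
That amount (₹192,000) is divided at the children's generation into 3 shares of ₹64,000. Benedek takes ₹64,000. The 2 shares of the deceased (Linnea and Tavita) are combined into a pool of ₹128,000.
That pool (₹128,000) is divided at the grandchildren's generation equally among Ronan, Gemma, Perrin, and Ximena: ₹32,000 each.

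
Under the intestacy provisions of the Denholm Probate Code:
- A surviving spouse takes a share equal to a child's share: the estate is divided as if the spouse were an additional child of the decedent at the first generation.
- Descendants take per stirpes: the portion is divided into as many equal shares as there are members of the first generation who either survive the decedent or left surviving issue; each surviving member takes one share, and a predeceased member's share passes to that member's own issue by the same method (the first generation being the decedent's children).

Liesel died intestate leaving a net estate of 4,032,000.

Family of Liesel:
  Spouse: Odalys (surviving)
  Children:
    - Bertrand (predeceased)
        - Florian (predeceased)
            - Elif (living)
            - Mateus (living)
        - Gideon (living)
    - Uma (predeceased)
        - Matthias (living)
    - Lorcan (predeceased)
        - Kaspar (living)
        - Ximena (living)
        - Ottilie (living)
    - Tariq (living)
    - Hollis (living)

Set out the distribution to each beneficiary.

The spouse counts as an additional share at the children's level, so there are 6 primary shares of 672,000. Odalys takes one such share (672,000).
The children's combined portion (3,360,000) is divided into 5 shares of 672,000: Tariq and Hollis each take 672,000; Bertrand's 672,000 share passes to Bertrand's issue; Uma's 672,000 share passes to Uma's issue; Lorcan's 672,000 share passes to Lorcan's issue.
Bertrand's share (672,000) is divided into 2 shares of 336,000: Gideon takes 336,000; Florian's 336,000 share passes to Florian's issue.
Florian's share (336,000) is divided into 2 shares of 168,000: Elif and Mateus each take 168,000.
Uma's share (672,000) passes entirely to Matthias.
Lorcan's share (672,000) is divided into 3 shares of 224,000: Kaspar, Ximena, and Ottilie each take 224,000.

Odalys: 672,000; Elif: 168,000; Mateus: 168,000; Gideon: 336,000; Matthias: 672,000; Kaspar: 224,000; Ximena: 224,000; Ottilie: 224,000; Tariq: 672,000; Hollis: 672,000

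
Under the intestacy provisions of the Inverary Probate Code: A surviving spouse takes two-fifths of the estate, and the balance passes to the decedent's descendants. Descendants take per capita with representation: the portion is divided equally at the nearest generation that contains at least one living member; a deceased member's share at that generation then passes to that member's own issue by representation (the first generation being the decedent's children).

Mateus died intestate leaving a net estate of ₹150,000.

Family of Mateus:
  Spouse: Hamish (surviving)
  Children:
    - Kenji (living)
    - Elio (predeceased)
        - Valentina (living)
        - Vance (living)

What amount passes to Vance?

Vance receives ₹22,500.

Hamish takes two-fifths of ₹150,000 = ₹60,000. The remaining ₹90,000 passes to the descendants.
The descendants' portion (₹90,000) is divided into 2 shares of ₹45,000: Kenji takes ₹45,000; Elio's ₹45,000 share passes to Elio's issue.
Elio's share (₹45,000) is divided into 2 shares of ₹22,500: Valentina and Vance each take ₹22,500.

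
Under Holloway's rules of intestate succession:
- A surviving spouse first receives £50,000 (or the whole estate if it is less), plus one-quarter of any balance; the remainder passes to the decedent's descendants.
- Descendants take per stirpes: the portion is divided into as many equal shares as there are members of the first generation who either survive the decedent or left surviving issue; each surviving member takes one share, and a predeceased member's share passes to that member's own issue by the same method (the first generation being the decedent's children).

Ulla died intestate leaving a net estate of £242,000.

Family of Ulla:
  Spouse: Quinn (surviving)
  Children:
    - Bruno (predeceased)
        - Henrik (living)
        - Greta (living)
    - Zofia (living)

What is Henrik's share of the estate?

Quinn first takes £50,000, leaving a balance of £192,000. Quinn then takes one-quarter of the balance (£48,000), for a total of £98,000. The remaining £144,000 passes to the descendants.
The descendants' portion (£144,000) is divided into 2 shares of £72,000: Zofia takes £72,000; Bruno's £72,000 share passes to Bruno's issue.
Bruno's share (£72,000) is divided into 2 shares of £36,000: Henrik and Greta each take £36,000.

Henrik receives £36,000.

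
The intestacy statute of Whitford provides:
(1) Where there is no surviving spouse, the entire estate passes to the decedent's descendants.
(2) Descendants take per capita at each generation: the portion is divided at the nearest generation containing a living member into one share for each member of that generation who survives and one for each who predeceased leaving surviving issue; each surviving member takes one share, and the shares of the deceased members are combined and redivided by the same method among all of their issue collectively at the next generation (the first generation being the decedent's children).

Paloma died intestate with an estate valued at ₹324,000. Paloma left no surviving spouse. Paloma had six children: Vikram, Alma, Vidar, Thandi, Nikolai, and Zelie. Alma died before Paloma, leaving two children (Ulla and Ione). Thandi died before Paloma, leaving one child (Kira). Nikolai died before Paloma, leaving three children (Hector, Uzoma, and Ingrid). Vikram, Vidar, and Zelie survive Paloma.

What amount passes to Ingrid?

The entire ₹324,000 passes to the descendants.
That amount (₹324,000) is divided at the children's generation into 6 shares of ₹54,000. Vikram, Vidar, and Zelie each take ₹54,000. The 3 shares of the deceased (Alma, Thandi, and Nikolai) are combined into a pool of ₹162,000.
That pool (₹162,000) is divided at the grandchildren's generation equally among Ulla, Ione, Kira, Hector, Uzoma, and Ingrid: ₹27,000 each.

Ingrid receives ₹27,000.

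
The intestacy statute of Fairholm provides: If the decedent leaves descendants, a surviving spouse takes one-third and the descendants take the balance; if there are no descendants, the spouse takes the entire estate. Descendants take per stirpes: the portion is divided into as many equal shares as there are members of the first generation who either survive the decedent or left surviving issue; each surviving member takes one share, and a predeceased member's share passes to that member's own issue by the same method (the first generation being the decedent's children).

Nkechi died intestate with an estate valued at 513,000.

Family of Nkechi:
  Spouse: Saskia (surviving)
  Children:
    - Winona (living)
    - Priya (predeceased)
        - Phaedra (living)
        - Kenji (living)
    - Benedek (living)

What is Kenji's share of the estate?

Saskia takes one-third of 513,000 = 171,000. The remaining 342,000 passes to the descendants.
The descendants' portion (342,000) is divided into 3 shares of 114,000: Winona and Benedek each take 114,000; Priya's 114,000 share passes to Priya's issue.
Priya's share (114,000) is divided into 2 shares of 57,000: Phaedra and Kenji each take 57,000.

Kenji receives 57,000.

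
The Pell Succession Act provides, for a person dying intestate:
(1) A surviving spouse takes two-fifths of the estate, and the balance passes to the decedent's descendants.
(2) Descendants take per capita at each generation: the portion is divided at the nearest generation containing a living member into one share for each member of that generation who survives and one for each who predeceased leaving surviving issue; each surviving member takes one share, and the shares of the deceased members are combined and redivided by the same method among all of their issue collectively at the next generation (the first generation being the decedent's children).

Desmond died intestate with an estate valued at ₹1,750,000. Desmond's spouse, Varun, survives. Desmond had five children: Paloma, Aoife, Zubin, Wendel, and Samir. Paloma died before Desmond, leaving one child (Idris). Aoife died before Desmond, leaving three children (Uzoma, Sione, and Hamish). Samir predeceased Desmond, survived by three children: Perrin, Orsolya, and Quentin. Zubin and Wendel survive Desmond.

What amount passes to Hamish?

Hamish receives ₹90,000.

Varun takes two-fifths of ₹1,750,000 = ₹700,000. The remaining ₹1,050,000 passes to the descendants.
The descendants' portion (₹1,050,000) is divided at the children's generation into 5 shares of ₹210,000. Zubin and Wendel each take ₹210,000. The 3 shares of the deceased (Paloma, Aoife, and Samir) are combined into a pool of ₹630,000.
That pool (₹630,000) is divided at the grandchildren's generation equally among Idris, Uzoma, Sione, Hamish, Perrin, Orsolya, and Quentin: ₹90,000 each.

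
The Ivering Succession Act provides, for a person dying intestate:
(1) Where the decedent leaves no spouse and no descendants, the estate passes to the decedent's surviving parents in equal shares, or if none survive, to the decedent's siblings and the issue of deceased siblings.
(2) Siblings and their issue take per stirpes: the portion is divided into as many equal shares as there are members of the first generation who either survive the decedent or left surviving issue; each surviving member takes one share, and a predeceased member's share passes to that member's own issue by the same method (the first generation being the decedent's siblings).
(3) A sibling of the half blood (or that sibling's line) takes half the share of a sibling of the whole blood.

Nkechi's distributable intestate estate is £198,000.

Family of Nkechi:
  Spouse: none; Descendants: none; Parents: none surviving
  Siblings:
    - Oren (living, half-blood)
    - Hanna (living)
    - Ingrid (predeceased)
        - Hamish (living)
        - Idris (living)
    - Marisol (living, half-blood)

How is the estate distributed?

Oren: £33,000; Hanna: £66,000; Hamish: £33,000; Idris: £33,000; Marisol: £33,000

The entire £198,000 passes to the siblings and their issue.
Counting each half-blood sibling's line as half a unit, there are 3 units in £198,000, so one unit is £66,000. Whole-blood lines (Hanna and Ingrid) take £66,000 each; half-blood lines (Oren and Marisol) take £33,000 each.
Ingrid's share (£66,000) is divided into 2 shares of £33,000: Hamish and Idris each take £33,000.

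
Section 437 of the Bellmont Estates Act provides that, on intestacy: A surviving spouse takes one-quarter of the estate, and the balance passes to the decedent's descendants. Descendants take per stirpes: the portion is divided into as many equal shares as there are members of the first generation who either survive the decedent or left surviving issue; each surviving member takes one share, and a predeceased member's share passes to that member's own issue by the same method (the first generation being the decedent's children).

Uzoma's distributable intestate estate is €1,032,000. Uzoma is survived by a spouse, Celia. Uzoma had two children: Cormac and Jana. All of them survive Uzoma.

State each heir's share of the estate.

Celia: €258,000; Cormac: €387,000; Jana: €387,000

Celia takes one-quarter of €1,032,000 = €258,000. The remaining €774,000 passes to the descendants.
The descendants' portion (€774,000) is divided into 2 shares of €387,000: Cormac and Jana each take €387,000.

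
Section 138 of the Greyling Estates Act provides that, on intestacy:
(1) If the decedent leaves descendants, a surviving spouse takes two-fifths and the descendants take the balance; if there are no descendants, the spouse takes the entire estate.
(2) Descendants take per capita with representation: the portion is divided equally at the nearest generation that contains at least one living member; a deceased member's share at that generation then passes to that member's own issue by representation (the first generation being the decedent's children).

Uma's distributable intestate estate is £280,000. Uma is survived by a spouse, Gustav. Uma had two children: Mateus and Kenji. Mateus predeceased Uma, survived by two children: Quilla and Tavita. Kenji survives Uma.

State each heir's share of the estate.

Gustav takes two-fifths of £280,000 = £112,000. The remaining £168,000 passes to the descendants.
The descendants' portion (£168,000) is divided into 2 shares of £84,000: Kenji takes £84,000; Mateus's £84,000 share passes to Mateus's issue.
Mateus's share (£84,000) is divided into 2 shares of £42,000: Quilla and Tavita each take £42,000.

Gustav: £112,000; Quilla: £42,000; Tavita: £42,000; Kenji: £84,000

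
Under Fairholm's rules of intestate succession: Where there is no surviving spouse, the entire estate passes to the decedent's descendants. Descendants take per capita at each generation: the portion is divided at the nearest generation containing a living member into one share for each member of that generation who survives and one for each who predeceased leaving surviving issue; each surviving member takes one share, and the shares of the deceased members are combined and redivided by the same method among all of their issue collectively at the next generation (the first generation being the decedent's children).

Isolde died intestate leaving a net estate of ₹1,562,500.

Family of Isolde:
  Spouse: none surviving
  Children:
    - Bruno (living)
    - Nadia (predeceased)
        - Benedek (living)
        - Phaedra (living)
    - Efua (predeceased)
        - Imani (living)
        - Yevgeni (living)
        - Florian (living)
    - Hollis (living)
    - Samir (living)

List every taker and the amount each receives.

The entire ₹1,562,500 passes to the descendants.
That amount (₹1,562,500) is divided at the children's generation into 5 shares of ₹312,500. Bruno, Hollis, and Samir each take ₹312,500. The 2 shares of the deceased (Nadia and Efua) are combined into a pool of ₹625,000.
That pool (₹625,000) is divided at the grandchildren's generation equally among Benedek, Phaedra, Imani, Yevgeni, and Florian: ₹125,000 each.

Bruno: ₹312,500; Benedek: ₹125,000; Phaedra: ₹125,000; Imani: ₹125,000; Yevgeni: ₹125,000; Florian: ₹125,000; Hollis: ₹312,500; Samir: ₹312,500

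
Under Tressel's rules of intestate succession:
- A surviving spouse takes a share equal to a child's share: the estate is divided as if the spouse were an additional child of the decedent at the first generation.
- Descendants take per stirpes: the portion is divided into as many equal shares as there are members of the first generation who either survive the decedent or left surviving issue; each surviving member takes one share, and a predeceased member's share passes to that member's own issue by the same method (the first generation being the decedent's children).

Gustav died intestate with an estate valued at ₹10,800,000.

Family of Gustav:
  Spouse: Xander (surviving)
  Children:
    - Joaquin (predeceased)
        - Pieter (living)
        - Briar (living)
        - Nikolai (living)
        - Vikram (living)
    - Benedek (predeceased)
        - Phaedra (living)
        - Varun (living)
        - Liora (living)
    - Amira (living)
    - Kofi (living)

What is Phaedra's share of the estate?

Phaedra receives ₹720,000.

The spouse counts as an additional share at the children's level, so there are 5 primary shares of ₹2,160,000. Xander takes one such share (₹2,160,000).
The children's combined portion (₹8,640,000) is divided into 4 shares of ₹2,160,000: Amira and Kofi each take ₹2,160,000; Joaquin's ₹2,160,000 share passes to Joaquin's issue; Benedek's ₹2,160,000 share passes to Benedek's issue.
Joaquin's share (₹2,160,000) is divided into 4 shares of ₹540,000: Pieter, Briar, Nikolai, and Vikram each take ₹540,000.
Benedek's share (₹2,160,000) is divided into 3 shares of ₹720,000: Phaedra, Varun, and Liora each take ₹720,000.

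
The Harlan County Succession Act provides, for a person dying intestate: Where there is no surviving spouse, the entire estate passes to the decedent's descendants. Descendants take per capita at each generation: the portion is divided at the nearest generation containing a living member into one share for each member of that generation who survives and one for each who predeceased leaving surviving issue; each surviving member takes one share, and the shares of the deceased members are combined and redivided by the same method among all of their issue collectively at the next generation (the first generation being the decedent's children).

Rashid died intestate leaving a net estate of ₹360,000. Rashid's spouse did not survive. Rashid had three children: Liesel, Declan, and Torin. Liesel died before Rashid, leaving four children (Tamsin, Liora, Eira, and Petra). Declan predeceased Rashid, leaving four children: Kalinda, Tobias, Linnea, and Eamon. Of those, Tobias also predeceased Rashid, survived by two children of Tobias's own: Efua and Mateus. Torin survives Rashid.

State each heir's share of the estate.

The entire ₹360,000 passes to the descendants.
That amount (₹360,000) is divided at the children's generation into 3 shares of ₹120,000. Torin takes ₹120,000. The 2 shares of the deceased (Liesel and Declan) are combined into a pool of ₹240,000.
That pool (₹240,000) is divided at the grandchildren's generation into 8 shares of ₹30,000. Tamsin, Liora, Eira, Petra, Kalinda, Linnea, and Eamon each take ₹30,000. The remaining share for the deceased Tobias (₹30,000) is carried to the next generation.
That pool (₹30,000) is divided at the great-grandchildren's generation equally among Efua and Mateus: ₹15,000 each.

Tamsin: ₹30,000; Liora: ₹30,000; Eira: ₹30,000; Petra: ₹30,000; Kalinda: ₹30,000; Efua: ₹15,000; Mateus: ₹15,000; Linnea: ₹30,000; Eamon: ₹30,000; Torin: ₹120,000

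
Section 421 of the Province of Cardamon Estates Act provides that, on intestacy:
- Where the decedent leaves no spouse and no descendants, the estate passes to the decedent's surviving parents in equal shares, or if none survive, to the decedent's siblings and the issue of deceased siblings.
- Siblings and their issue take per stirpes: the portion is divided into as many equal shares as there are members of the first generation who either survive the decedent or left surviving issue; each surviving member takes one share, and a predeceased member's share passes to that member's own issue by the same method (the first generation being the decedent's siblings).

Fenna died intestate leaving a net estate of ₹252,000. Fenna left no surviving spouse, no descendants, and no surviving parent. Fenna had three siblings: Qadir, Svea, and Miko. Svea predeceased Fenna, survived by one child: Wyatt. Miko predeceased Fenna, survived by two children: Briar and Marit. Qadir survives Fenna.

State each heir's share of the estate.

Qadir: ₹84,000; Wyatt: ₹84,000; Briar: ₹42,000; Marit: ₹42,000

The entire ₹252,000 passes to the siblings and their issue.
That amount (₹252,000) is divided into 3 shares of ₹84,000: Qadir takes ₹84,000; Svea's ₹84,000 share passes to Svea's issue; Miko's ₹84,000 share passes to Miko's issue.
Svea's share (₹84,000) passes entirely to Wyatt.
Miko's share (₹84,000) is divided into 2 shares of ₹42,000: Briar and Marit each take ₹42,000.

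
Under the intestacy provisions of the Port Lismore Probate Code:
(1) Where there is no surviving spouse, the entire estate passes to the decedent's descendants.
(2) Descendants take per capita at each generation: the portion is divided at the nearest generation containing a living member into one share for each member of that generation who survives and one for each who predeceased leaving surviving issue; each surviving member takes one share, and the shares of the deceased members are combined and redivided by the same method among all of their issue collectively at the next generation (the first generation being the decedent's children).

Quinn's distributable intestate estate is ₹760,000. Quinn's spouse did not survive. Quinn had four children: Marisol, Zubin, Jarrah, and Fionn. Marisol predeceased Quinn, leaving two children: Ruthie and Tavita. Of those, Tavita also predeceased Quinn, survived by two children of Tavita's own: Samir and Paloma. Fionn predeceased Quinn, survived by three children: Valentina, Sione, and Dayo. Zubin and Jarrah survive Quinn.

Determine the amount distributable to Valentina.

The entire ₹760,000 passes to the descendants.
That amount (₹760,000) is divided at the children's generation into 4 shares of ₹190,000. Zubin and Jarrah each take ₹190,000. The 2 shares of the deceased (Marisol and Fionn) are combined into a pool of ₹380,000.
That pool (₹380,000) is divided at the grandchildren's generation into 5 shares of ₹76,000. Ruthie, Valentina, Sione, and Dayo each take ₹76,000. The remaining share for the deceased Tavita (₹76,000) is carried to the next generation.
That pool (₹76,000) is divided at the great-grandchildren's generation equally among Samir and Paloma: ₹38,000 each.

Valentina receives ₹76,000.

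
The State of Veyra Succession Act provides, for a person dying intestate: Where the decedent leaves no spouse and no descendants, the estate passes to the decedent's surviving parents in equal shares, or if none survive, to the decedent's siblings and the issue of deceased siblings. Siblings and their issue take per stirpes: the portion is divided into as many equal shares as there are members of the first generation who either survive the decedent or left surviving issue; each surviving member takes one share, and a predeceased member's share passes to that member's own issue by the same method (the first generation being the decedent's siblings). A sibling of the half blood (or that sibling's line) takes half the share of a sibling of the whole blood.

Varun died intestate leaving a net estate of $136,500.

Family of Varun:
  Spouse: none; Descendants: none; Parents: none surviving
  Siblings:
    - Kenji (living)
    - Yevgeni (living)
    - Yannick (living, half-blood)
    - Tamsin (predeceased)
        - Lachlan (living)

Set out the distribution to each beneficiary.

The entire $136,500 passes to the siblings and their issue.
Counting each half-blood sibling's line as half a unit, there are 7/2 units in $136,500, so one unit is $39,000. Whole-blood lines (Kenji, Yevgeni, and Tamsin) take $39,000 each; half-blood lines (Yannick) take $19,500 each.
Tamsin's share ($39,000) passes entirely to Lachlan.

Kenji: $39,000; Yevgeni: $39,000; Yannick: $19,500; Lachlan: $39,000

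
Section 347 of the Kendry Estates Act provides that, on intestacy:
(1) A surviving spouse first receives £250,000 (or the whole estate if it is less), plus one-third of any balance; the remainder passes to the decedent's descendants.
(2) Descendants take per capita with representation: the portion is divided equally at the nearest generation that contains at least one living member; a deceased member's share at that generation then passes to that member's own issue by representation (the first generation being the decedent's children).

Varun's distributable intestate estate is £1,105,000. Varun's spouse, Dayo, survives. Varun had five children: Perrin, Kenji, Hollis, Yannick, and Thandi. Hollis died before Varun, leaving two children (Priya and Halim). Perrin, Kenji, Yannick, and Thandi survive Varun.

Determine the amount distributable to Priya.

Priya receives £57,000.

Dayo first takes £250,000, leaving a balance of £855,000. Dayo then takes one-third of the balance (£285,000), for a total of £535,000. The remaining £570,000 passes to the descendants.
The descendants' portion (£570,000) is divided into 5 shares of £114,000: Perrin, Kenji, Yannick, and Thandi each take £114,000; Hollis's £114,000 share passes to Hollis's issue.
Hollis's share (£114,000) is divided into 2 shares of £57,000: Priya and Halim each take £57,000.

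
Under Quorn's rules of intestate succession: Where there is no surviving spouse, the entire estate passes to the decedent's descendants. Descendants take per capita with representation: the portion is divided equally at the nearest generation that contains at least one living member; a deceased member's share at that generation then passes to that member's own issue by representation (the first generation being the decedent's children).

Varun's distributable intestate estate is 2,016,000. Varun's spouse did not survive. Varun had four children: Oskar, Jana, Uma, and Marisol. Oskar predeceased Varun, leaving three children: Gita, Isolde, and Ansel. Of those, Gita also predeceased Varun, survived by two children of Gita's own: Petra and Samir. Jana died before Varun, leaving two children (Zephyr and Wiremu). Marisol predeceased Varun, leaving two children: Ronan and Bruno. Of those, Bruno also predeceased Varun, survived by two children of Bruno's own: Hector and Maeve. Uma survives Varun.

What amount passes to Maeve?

The entire 2,016,000 passes to the descendants.
That amount (2,016,000) is divided into 4 shares of 504,000: Uma takes 504,000; Oskar's 504,000 share passes to Oskar's issue; Jana's 504,000 share passes to Jana's issue; Marisol's 504,000 share passes to Marisol's issue.
Oskar's share (504,000) is divided into 3 shares of 168,000: Isolde and Ansel each take 168,000; Gita's 168,000 share passes to Gita's issue.
Gita's share (168,000) is divided into 2 shares of 84,000: Petra and Samir each take 84,000.
Jana's share (504,000) is divided into 2 shares of 252,000: Zephyr and Wiremu each take 252,000.
Marisol's share (504,000) is divided into 2 shares of 252,000: Ronan takes 252,000; Bruno's 252,000 share passes to Bruno's issue.
Bruno's share (252,000) is divided into 2 shares of 126,000: Hector and Maeve each take 126,000.

Maeve receives 126,000.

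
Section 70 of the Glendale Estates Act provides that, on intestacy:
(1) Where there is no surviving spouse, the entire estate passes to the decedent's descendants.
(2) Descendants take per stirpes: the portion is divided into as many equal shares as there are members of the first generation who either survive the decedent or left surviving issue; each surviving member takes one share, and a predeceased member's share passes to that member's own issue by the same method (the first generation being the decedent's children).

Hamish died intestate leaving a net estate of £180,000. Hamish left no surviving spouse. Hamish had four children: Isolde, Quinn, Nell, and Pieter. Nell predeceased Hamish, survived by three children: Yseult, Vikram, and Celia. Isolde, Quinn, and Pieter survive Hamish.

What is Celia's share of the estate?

Celia receives £15,000.

The entire £180,000 passes to the descendants.
That amount (£180,000) is divided into 4 shares of £45,000: Isolde, Quinn, and Pieter each take £45,000; Nell's £45,000 share passes to Nell's issue.
Nell's share (£45,000) is divided into 3 shares of £15,000: Yseult, Vikram, and Celia each take £15,000.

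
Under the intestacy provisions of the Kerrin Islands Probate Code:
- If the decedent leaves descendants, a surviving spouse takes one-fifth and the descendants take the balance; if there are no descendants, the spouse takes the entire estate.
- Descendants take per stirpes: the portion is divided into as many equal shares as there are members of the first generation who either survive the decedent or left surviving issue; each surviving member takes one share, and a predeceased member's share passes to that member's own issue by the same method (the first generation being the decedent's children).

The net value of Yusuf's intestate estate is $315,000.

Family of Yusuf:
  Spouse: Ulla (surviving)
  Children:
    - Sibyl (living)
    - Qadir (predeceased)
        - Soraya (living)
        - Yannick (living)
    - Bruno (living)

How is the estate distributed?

Ulla: $63,000; Sibyl: $84,000; Soraya: $42,000; Yannick: $42,000; Bruno: $84,000

Ulla takes one-fifth of $315,000 = $63,000. The remaining $252,000 passes to the descendants.
The descendants' portion ($252,000) is divided into 3 shares of $84,000: Sibyl and Bruno each take $84,000; Qadir's $84,000 share passes to Qadir's issue.
Qadir's share ($84,000) is divided into 2 shares of $42,000: Soraya and Yannick each take $42,000.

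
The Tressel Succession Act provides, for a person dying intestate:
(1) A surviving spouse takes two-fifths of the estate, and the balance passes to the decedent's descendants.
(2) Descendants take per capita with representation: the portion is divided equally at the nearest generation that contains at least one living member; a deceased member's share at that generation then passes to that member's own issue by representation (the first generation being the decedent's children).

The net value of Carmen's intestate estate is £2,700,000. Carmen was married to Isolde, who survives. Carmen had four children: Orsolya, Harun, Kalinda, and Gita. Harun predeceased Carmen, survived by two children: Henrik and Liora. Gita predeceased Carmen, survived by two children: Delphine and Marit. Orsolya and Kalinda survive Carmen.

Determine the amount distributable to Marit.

Marit receives £202,500.

Isolde takes two-fifths of £2,700,000 = £1,080,000. The remaining £1,620,000 passes to the descendants.
The descendants' portion (£1,620,000) is divided into 4 shares of £405,000: Orsolya and Kalinda each take £405,000; Harun's £405,000 share passes to Harun's issue; Gita's £405,000 share passes to Gita's issue.
Harun's share (£405,000) is divided into 2 shares of £202,500: Henrik and Liora each take £202,500.
Gita's share (£405,000) is divided into 2 shares of £202,500: Delphine and Marit each take £202,500.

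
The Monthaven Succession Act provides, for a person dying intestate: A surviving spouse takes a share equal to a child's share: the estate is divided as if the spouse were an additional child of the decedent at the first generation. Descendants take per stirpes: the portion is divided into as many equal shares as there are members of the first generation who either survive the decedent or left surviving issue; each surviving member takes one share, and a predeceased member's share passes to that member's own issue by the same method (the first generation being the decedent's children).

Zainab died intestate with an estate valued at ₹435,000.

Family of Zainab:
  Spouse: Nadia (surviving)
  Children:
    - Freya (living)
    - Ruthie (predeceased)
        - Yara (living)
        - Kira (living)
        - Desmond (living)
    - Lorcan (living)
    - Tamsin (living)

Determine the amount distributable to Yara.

Yara receives ₹29,000.

The spouse counts as an additional share at the children's level, so there are 5 primary shares of ₹87,000. Nadia takes one such share (₹87,000).
The children's combined portion (₹348,000) is divided into 4 shares of ₹87,000: Freya, Lorcan, and Tamsin each take ₹87,000; Ruthie's ₹87,000 share passes to Ruthie's issue.
Ruthie's share (₹87,000) is divided into 3 shares of ₹29,000: Yara, Kira, and Desmond each take ₹29,000.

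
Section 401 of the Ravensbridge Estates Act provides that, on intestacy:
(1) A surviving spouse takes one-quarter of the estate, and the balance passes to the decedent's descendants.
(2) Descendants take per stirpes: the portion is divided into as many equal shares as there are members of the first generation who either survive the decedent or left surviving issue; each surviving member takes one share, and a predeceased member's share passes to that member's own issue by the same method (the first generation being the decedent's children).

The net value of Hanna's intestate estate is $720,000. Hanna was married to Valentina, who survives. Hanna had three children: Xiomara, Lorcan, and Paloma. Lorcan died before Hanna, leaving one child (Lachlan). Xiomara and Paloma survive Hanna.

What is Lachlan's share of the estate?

Valentina takes one-quarter of $720,000 = $180,000. The remaining $540,000 passes to the descendants.
The descendants' portion ($540,000) is divided into 3 shares of $180,000: Xiomara and Paloma each take $180,000; Lorcan's $180,000 share passes to Lorcan's issue.
Lorcan's share ($180,000) passes entirely to Lachlan.

Lachlan receives $180,000.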